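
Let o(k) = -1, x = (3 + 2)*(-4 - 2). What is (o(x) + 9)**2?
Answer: 64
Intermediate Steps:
x = -30 (x = 5*(-6) = -30)
(o(x) + 9)**2 = (-1 + 9)**2 = 8**2 = 64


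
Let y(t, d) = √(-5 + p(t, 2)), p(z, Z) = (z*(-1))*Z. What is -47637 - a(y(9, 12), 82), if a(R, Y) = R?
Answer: -47637 - I*√23 ≈ -47637.0 - 4.7958*I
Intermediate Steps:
p(z, Z) = -Z*z (p(z, Z) = (-z)*Z = -Z*z)
y(t, d) = √(-5 - 2*t) (y(t, d) = √(-5 - 1*2*t) = √(-5 - 2*t))
-47637 - a(y(9, 12), 82) = -47637 - √(-5 - 2*9) = -47637 - √(-5 - 18) = -47637 - √(-23) = -47637 - I*√23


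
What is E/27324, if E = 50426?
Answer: 25213/13662 ≈ 1.8455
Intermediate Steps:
E/27324 = 50426/27324 = 50426*(1/27324) = 25213/13662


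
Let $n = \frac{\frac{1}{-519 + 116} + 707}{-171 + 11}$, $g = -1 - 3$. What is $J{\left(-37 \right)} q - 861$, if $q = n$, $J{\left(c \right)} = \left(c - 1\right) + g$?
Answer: $- \frac{544383}{806} \approx -675.41$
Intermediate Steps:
$g = -4$
$J{\left(c \right)} = -5 + c$ ($J{\left(c \right)} = \left(c - 1\right) - 4 = \left(-1 + c\right) - 4 = -5 + c$)
$n = - \frac{7123}{1612}$ ($n = \frac{\frac{1}{-403} + 707}{-160} = \left(- \frac{1}{403} + 707\right) \left(- \frac{1}{160}\right) = \frac{284920}{403} \left(- \frac{1}{160}\right) = - \frac{7123}{1612} \approx -4.4187$)
$q = - \frac{7123}{1612} \approx -4.4187$
$J{\left(-37 \right)} q - 861 = \left(-5 - 37\right) \left(- \frac{7123}{1612}\right) - 861 = \left(-42\right) \left(- \frac{7123}{1612}\right) - 861 = \frac{149583}{806} - 861 = - \frac{544383}{806}$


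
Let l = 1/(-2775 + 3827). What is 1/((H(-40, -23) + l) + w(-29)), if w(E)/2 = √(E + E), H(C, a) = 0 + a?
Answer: -25453140/842153353 - 2213408*I*√58/842153353 ≈ -0.030224 - 0.020016*I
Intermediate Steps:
H(C, a) = a
l = 1/1052 ≈ 0.00095057
w(E) = 2*√2*√E (w(E) = 2*√(E + E) = 2*√(2*E) = 2*(√2*√E) = 2*√2*√E)
1/((H(-40, -23) + l) + w(-29)) = 1/((-23 + 1/1052) + 2*√2*√(-29)) = 1/(-24195/1052 + 2*√2*(I*√29)) = 1/(-24195/1052 + 2*I*√58)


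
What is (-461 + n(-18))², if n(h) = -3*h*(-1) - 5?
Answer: 270400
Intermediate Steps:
n(h) = -5 + 3*h (n(h) = 3*h - 5 = -5 + 3*h)
(-461 + n(-18))² = (-461 + (-5 + 3*(-18)))² = (-461 + (-5 - 54))² = (-461 - 59)² = (-520)² = 270400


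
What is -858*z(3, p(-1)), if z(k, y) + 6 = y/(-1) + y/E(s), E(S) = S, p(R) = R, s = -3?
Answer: 4004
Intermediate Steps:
z(k, y) = -6 - 4*y/3 (z(k, y) = -6 + (y/(-1) + y/(-3)) = -6 + (y*(-1) + y*(-⅓)) = -6 + (-y - y/3) = -6 - 4*y/3)
-858*z(3, p(-1)) = -858*(-6 - 4/3*(-1)) = -858*(-6 + 4/3) = -858*(-14/3) = 4004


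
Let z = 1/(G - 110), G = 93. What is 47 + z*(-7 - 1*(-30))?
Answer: 776/17 ≈ 45.647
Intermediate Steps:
z = -1/17 (z = 1/(93 - 110) = 1/(-17) = -1/17 ≈ -0.058824)
47 + z*(-7 - 1*(-30)) = 47 - (-7 - 1*(-30))/17 = 47 - (-7 + 30)/17 = 47 - 1/17*23 = 47 - 23/17 = 776/17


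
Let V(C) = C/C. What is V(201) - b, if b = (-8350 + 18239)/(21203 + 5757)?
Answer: 17071/26960 ≈ 0.63320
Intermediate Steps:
b = 9889/26960 ≈ 0.36680
V(C) = 1
V(201) - b = 1 - 1*9889/26960 = 1 - 9889/26960 = 17071/26960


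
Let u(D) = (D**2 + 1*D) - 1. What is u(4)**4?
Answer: 130321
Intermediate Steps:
u(D) = -1 + D + D**2 (u(D) = (D**2 + D) - 1 = (D + D**2) - 1 = -1 + D + D**2)
u(4)**4 = (-1 + 4 + 4**2)**4 = (-1 + 4 + 16)**4 = 19**4 = 130321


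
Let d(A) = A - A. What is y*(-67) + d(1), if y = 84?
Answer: -5628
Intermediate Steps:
d(A) = 0
y*(-67) + d(1) = 84*(-67) + 0 = -5628 + 0 = -5628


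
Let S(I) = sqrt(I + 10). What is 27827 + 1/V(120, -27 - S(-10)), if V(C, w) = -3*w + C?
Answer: 5593228/201 ≈ 27827.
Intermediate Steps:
S(I) = sqrt(10 + I)
V(C, w) = C - 3*w
27827 + 1/V(120, -27 - S(-10)) = 27827 + 1/(120 - 3*(-27 - sqrt(10 - 10))) = 27827 + 1/(120 - 3*(-27 - sqrt(0))) = 27827 + 1/(120 - 3*(-27 - 1*0)) = 27827 + 1/(120 - 3*(-27 + 0)) = 27827 + 1/(120 - 3*(-27)) = 27827 + 1/(120 + 81) = 27827 + 1/201 = 5593228/201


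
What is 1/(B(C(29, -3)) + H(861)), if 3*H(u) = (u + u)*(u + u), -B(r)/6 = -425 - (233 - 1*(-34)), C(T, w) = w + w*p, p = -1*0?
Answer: 1/992580 ≈ 1.0075e-6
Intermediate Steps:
p = 0
C(T, w) = w (C(T, w) = w + w*0 = w + 0 = w)
B(r) = 4152 (B(r) = -6*(-425 - (233 - 1*(-34))) = -6*(-425 - (233 + 34)) = -6*(-425 - 1*267) = -6*(-425 - 267) = -6*(-692) = 4152)
H(u) = 4*u²/3 (H(u) = ((u + u)*(u + u))/3 = ((2*u)*(2*u))/3 = (4*u²)/3 = 4*u²/3)
1/(B(C(29, -3)) + H(861)) = 1/(4152 + (4/3)*861²) = 1/(4152 + (4/3)*741321) = 1/(4152 + 988428) = 1/992580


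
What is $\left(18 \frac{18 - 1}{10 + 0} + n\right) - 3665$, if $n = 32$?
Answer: $- \frac{18012}{5} \approx -3602.4$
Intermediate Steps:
$\left(18 \frac{18 - 1}{10 + 0} + n\right) - 3665 = \left(18 \frac{18 - 1}{10 + 0} + 32\right) - 3665 = \left(18 \cdot \frac{17}{10} + 32\right) - 3665 = \left(\frac{153}{5} + 32\right) - 3665 = \frac{313}{5} - 3665 = - \frac{18012}{5}$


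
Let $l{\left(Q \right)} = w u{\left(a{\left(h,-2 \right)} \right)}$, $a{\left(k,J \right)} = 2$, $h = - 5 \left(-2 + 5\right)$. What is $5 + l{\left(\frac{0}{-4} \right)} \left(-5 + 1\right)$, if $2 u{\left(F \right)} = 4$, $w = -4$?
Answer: $37$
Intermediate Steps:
$h = -15$ ($h = \left(-5\right) 3 = -15$)
$u{\left(F \right)} = 2$ ($u{\left(F \right)} = \frac{1}{2} \cdot 4 = 2$)
$l{\left(Q \right)} = -8$ ($l{\left(Q \right)} = \left(-4\right) 2 = -8$)
$5 + l{\left(\frac{0}{-4} \right)} \left(-5 + 1\right) = 5 - 8 \left(-5 + 1\right) = 5 - -32 = 5 + 32 = 37$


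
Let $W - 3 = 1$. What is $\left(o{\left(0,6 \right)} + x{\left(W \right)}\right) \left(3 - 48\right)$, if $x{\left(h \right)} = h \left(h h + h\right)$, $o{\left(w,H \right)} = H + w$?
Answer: $-3870$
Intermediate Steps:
$W = 4$ ($W = 3 + 1 = 4$)
$x{\left(h \right)} = h \left(h + h^{2}\right)$ ($x{\left(h \right)} = h \left(h^{2} + h\right) = h \left(h + h^{2}\right)$)
$\left(o{\left(0,6 \right)} + x{\left(W \right)}\right) \left(3 - 48\right) = \left(\left(6 + 0\right) + 4^{2} \left(1 + 4\right)\right) \left(3 - 48\right) = \left(6 + 16 \cdot 5\right) \left(-45\right) = \left(6 + 80\right) \left(-45\right) = 86 \left(-45\right) = -3870$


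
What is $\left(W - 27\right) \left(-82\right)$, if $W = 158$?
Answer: $-10742$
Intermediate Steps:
$\left(W - 27\right) \left(-82\right) = \left(158 - 27\right) \left(-82\right) = 131 \left(-82\right) = -10742$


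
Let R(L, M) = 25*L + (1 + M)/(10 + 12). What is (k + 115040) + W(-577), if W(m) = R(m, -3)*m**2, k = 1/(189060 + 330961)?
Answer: -27470929171387833/5720231 ≈ -4.8024e+9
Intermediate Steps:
k = 1/520021 ≈ 1.9230e-6
R(L, M) = 1/22 + 25*L + M/22 (R(L, M) = 25*L + (1 + M)/22 = 25*L + (1 + M)*(1/22) = 25*L + (1/22 + M/22) = 1/22 + 25*L + M/22)
W(m) = m**2*(-1/11 + 25*m) (W(m) = (1/22 + 25*m + (1/22)*(-3))*m**2 = (1/22 + 25*m - 3/22)*m**2 = (-1/11 + 25*m)*m**2 = m**2*(-1/11 + 25*m))
(k + 115040) + W(-577) = (1/520021 + 115040) + (1/11)*(-577)**2*(-1 + 275*(-577)) = 59823215841/520021 + (1/11)*332929*(-1 - 158675) = 59823215841/520021 + (1/11)*332929*(-158676) = 59823215841/520021 - 52827842004/11 = -27470929171387833/5720231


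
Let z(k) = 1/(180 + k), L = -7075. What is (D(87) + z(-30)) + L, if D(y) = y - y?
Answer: -1061249/150 ≈ -7075.0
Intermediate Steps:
D(y) = 0
(D(87) + z(-30)) + L = (0 + 1/(180 - 30)) - 7075 = (0 + 1/150) - 7075 = 1/150 - 7075 = -1061249/150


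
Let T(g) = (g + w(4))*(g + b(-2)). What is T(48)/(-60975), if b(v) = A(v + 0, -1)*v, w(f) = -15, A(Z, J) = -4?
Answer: -616/20325 ≈ -0.030308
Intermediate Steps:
b(v) = -4*v
T(g) = (-15 + g)*(8 + g) (T(g) = (g - 15)*(g - 4*(-2)) = (-15 + g)*(g + 8) = (-15 + g)*(8 + g))
T(48)/(-60975) = (-120 + 48**2 - 7*48)/(-60975) = (-120 + 2304 - 336)*(-1/60975) = 1848*(-1/60975) = -616/20325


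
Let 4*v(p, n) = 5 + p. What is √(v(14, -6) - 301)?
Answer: I*√1185/2 ≈ 17.212*I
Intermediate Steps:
v(p, n) = 5/4 + p/4 (v(p, n) = (5 + p)/4 = 5/4 + p/4)
√(v(14, -6) - 301) = √((5/4 + (¼)*14) - 301) = √((5/4 + 7/2) - 301) = √(19/4 - 301) = √(-1185/4) = I*√1185/2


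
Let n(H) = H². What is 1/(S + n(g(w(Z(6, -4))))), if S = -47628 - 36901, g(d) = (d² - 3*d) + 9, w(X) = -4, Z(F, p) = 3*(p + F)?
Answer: -1/83160 ≈ -1.2025e-5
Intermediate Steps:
Z(F, p) = 3*F + 3*p (Z(F, p) = 3*(F + p) = 3*F + 3*p)
g(d) = 9 + d² - 3*d
S = -84529
1/(S + n(g(w(Z(6, -4))))) = 1/(-84529 + (9 + (-4)² - 3*(-4))²) = 1/(-84529 + (9 + 16 + 12)²) = 1/(-84529 + 37²) = 1/(-84529 + 1369) = 1/(-83160) = -1/83160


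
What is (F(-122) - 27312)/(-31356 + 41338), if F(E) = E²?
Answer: -6214/4991 ≈ -1.2450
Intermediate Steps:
(F(-122) - 27312)/(-31356 + 41338) = ((-122)² - 27312)/(-31356 + 41338) = (14884 - 27312)/9982 = -12428*1/9982 = -6214/4991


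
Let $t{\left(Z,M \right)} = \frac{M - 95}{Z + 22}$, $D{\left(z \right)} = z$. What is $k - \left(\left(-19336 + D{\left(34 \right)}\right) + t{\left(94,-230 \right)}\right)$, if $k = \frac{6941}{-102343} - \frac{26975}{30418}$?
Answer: $\frac{3485464480718005}{180558023692} \approx 19304.0$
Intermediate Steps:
$t{\left(Z,M \right)} = \frac{-95 + M}{22 + Z}$
$k = - \frac{2971833763}{3113069374}$ ($k = 6941 \left(- \frac{1}{102343}\right) - \frac{26975}{30418} = - \frac{6941}{102343} - \frac{26975}{30418} = - \frac{2971833763}{3113069374} \approx -0.95463$)
$k - \left(\left(-19336 + D{\left(34 \right)}\right) + t{\left(94,-230 \right)}\right) = - \frac{2971833763}{3113069374} - \left(\left(-19336 + 34\right) + \frac{-95 - 230}{22 + 94}\right) = - \frac{2971833763}{3113069374} - \left(-19302 + \frac{1}{116} \left(-325\right)\right) = - \frac{2971833763}{3113069374} - \left(-19302 - \frac{325}{116}\right) = - \frac{2971833763}{3113069374} - - \frac{2239357}{116} = - \frac{2971833763}{3113069374} + \frac{2239357}{116} = \frac{3485464480718005}{180558023692}$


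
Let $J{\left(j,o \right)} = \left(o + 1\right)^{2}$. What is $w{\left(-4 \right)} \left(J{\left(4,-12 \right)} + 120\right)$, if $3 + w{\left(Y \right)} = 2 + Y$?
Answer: $-1205$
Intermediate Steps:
$J{\left(j,o \right)} = \left(1 + o\right)^{2}$
$w{\left(Y \right)} = -1 + Y$ ($w{\left(Y \right)} = -3 + \left(2 + Y\right) = -1 + Y$)
$w{\left(-4 \right)} \left(J{\left(4,-12 \right)} + 120\right) = \left(-1 - 4\right) \left(\left(1 - 12\right)^{2} + 120\right) = - 5 \left(\left(-11\right)^{2} + 120\right) = - 5 \left(121 + 120\right) = \left(-5\right) 241 = -1205$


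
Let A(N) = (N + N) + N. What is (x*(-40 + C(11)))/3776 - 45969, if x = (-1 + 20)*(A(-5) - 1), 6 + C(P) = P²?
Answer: -10850109/236 ≈ -45975.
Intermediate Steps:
A(N) = 3*N (A(N) = 2*N + N = 3*N)
C(P) = -6 + P²
x = -304 (x = (-1 + 20)*(3*(-5) - 1) = 19*(-15 - 1) = 19*(-16) = -304)
(x*(-40 + C(11)))/3776 - 45969 = -304*(-40 + (-6 + 11²))/3776 - 45969 = -304*(-40 + (-6 + 121))*(1/3776) - 45969 = -304*(-40 + 115)*(1/3776) - 45969 = -304*75*(1/3776) - 45969 = -22800*1/3776 - 45969 = -1425/236 - 45969 = -10850109/236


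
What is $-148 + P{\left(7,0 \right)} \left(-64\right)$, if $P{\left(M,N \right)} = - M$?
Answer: $300$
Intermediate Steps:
$-148 + P{\left(7,0 \right)} \left(-64\right) = -148 + \left(-1\right) 7 \left(-64\right) = -148 - -448 = -148 + 448 = 300$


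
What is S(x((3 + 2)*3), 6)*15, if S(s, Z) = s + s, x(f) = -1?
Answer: -30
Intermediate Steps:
S(s, Z) = 2*s
S(x((3 + 2)*3), 6)*15 = (2*(-1))*15 = -2*15 = -30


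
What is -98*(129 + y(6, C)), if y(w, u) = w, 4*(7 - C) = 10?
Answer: -13230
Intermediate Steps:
C = 9/2 (C = 7 - 1/4*10 = 7 - 5/2 = 9/2 ≈ 4.5000)
-98*(129 + y(6, C)) = -98*(129 + 6) = -98*135 = -13230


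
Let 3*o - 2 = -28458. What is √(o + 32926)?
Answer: √210966/3 ≈ 153.10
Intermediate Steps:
o = -28456/3 (o = ⅔ + (⅓)*(-28458) = ⅔ - 9486 = -28456/3 ≈ -9485.3)
√(o + 32926) = √(-28456/3 + 32926) = √(70322/3) = √210966/3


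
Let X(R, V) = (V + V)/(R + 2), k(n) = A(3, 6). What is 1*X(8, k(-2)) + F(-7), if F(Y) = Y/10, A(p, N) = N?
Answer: 1/2 ≈ 0.50000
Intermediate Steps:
k(n) = 6
F(Y) = Y/10 (F(Y) = Y*(1/10) = Y/10)
X(R, V) = 2*V/(2 + R) (X(R, V) = (2*V)/(2 + R) = 2*V/(2 + R))
1*X(8, k(-2)) + F(-7) = 1*(2*6/(2 + 8)) + (1/10)*(-7) = 1*(2*6/10) - 7/10 = 1*(2*6*(1/10)) - 7/10 = 1*(6/5) - 7/10 = 6/5 - 7/10 = 1/2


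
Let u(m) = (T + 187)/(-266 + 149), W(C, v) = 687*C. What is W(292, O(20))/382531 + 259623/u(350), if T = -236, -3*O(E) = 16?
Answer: 1659961398531/2677717 ≈ 6.1992e+5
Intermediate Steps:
O(E) = -16/3 (O(E) = -⅓*16 = -16/3)
u(m) = 49/117 (u(m) = (-236 + 187)/(-266 + 149) = -49/(-117) = -49*(-1/117) = 49/117)
W(292, O(20))/382531 + 259623/u(350) = (687*292)/382531 + 259623/(49/117) = 200604*(1/382531) + 259623*(117/49) = 200604/382531 + 4339413/7 = 1659961398531/2677717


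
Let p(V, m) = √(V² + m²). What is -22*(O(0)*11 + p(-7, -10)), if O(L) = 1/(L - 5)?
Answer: 242/5 - 22*√149 ≈ -220.14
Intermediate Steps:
O(L) = 1/(-5 + L)
-22*(O(0)*11 + p(-7, -10)) = -22*(11/(-5 + 0) + √((-7)² + (-10)²)) = -22*(11/(-5) + √(49 + 100)) = -22*(-⅕*11 + √149) = -22*(-11/5 + √149) = 242/5 - 22*√149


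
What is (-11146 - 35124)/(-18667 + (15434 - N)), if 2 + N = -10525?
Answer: -3305/521 ≈ -6.3436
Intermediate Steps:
N = -10527 (N = -2 - 10525 = -10527)
(-11146 - 35124)/(-18667 + (15434 - N)) = (-11146 - 35124)/(-18667 + (15434 - 1*(-10527))) = -46270/(-18667 + (15434 + 10527)) = -46270/(-18667 + 25961) = -46270/7294 = -46270*1/7294 = -3305/521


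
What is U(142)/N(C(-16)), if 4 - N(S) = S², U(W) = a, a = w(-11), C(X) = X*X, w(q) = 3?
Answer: -1/21844 ≈ -4.5779e-5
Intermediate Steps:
C(X) = X²
a = 3
U(W) = 3
N(S) = 4 - S²
U(142)/N(C(-16)) = 3/(4 - ((-16)²)²) = 3/(4 - 1*256²) = 3/(4 - 1*65536) = 3/(4 - 65536) = 3/(-65532) = 3*(-1/65532) = -1/21844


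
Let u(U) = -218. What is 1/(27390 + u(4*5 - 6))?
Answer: 1/27172 ≈ 3.6803e-5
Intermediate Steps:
1/(27390 + u(4*5 - 6)) = 1/(27390 - 218) = 1/27172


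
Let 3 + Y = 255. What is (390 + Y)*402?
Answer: 258084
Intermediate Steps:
Y = 252 (Y = -3 + 255 = 252)
(390 + Y)*402 = (390 + 252)*402 = 642*402 = 258084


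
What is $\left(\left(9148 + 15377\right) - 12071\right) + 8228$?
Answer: $20682$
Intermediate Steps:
$\left(\left(9148 + 15377\right) - 12071\right) + 8228 = \left(24525 - 12071\right) + 8228 = 12454 + 8228 = 20682$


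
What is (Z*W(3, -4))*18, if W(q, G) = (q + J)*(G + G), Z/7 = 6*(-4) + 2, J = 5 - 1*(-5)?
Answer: 288288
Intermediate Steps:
J = 10 (J = 5 + 5 = 10)
Z = -154 (Z = 7*(6*(-4) + 2) = 7*(-24 + 2) = 7*(-22) = -154)
W(q, G) = 2*G*(10 + q) (W(q, G) = (q + 10)*(G + G) = (10 + q)*(2*G) = 2*G*(10 + q))
(Z*W(3, -4))*18 = -308*(-4)*(10 + 3)*18 = -308*(-4)*13*18 = -154*(-104)*18 = 16016*18 = 288288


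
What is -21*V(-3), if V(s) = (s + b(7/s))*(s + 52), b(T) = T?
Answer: 5488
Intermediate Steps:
V(s) = (52 + s)*(s + 7/s) (V(s) = (s + 7/s)*(s + 52) = (s + 7/s)*(52 + s) = (52 + s)*(s + 7/s))
-21*V(-3) = -21*(7 + (-3)² + 52*(-3) + 364/(-3)) = -21*(7 + 9 - 156 + 364*(-⅓)) = -21*(7 + 9 - 156 - 364/3) = -21*(-784/3) = 5488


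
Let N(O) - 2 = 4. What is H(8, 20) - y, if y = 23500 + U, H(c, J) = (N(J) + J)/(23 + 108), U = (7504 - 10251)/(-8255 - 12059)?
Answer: -62536480693/2661134 ≈ -23500.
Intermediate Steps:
N(O) = 6 (N(O) = 2 + 4 = 6)
U = 2747/20314 (U = -2747/(-20314) = -2747*(-1/20314) = 2747/20314 ≈ 0.13523)
H(c, J) = 6/131 + J/131 (H(c, J) = (6 + J)/(23 + 108) = (6 + J)/131 = (6 + J)*(1/131) = 6/131 + J/131)
y = 477381747/20314 (y = 23500 + 2747/20314 = 477381747/20314 ≈ 23500.)
H(8, 20) - y = (6/131 + (1/131)*20) - 1*477381747/20314 = (6/131 + 20/131) - 477381747/20314 = 26/131 - 477381747/20314 = -62536480693/2661134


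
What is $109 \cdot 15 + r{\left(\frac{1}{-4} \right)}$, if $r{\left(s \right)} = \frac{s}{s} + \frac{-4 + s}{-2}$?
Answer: $\frac{13105}{8} \approx 1638.1$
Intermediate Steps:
$r{\left(s \right)} = 3 - \frac{s}{2}$ ($r{\left(s \right)} = 1 + \left(-4 + s\right) \left(- \frac{1}{2}\right) = 1 - \left(-2 + \frac{s}{2}\right) = 3 - \frac{s}{2}$)
$109 \cdot 15 + r{\left(\frac{1}{-4} \right)} = 109 \cdot 15 + \left(3 - \frac{1}{2 \left(-4\right)}\right) = 1635 + \left(3 - - \frac{1}{8}\right) = 1635 + \left(3 + \frac{1}{8}\right) = 1635 + \frac{25}{8} = \frac{13105}{8}$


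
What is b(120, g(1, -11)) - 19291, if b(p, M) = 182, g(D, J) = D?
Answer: -19109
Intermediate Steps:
b(120, g(1, -11)) - 19291 = 182 - 19291 = -19109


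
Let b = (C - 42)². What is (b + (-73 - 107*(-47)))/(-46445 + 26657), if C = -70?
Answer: -4375/4947 ≈ -0.88437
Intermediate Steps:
b = 12544 (b = (-70 - 42)² = (-112)² = 12544)
(b + (-73 - 107*(-47)))/(-46445 + 26657) = (12544 + (-73 - 107*(-47)))/(-46445 + 26657) = (12544 + (-73 + 5029))/(-19788) = (12544 + 4956)*(-1/19788) = 17500*(-1/19788) = -4375/4947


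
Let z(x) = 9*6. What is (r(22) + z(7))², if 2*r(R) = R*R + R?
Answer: 94249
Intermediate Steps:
r(R) = R/2 + R²/2 (r(R) = (R*R + R)/2 = (R² + R)/2 = (R + R²)/2 = R/2 + R²/2)
z(x) = 54
(r(22) + z(7))² = ((½)*22*(1 + 22) + 54)² = ((½)*22*23 + 54)² = (253 + 54)² = 307² = 94249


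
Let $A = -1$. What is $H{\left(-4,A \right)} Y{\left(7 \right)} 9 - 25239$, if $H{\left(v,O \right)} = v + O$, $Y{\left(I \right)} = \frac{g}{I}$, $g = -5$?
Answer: $- \frac{176448}{7} \approx -25207.0$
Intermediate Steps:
$Y{\left(I \right)} = - \frac{5}{I}$
$H{\left(v,O \right)} = O + v$
$H{\left(-4,A \right)} Y{\left(7 \right)} 9 - 25239 = \left(-1 - 4\right) \left(- \frac{5}{7}\right) 9 - 25239 = - 5 \left(\left(-5\right) \frac{1}{7}\right) 9 - 25239 = \left(-5\right) \left(- \frac{5}{7}\right) 9 - 25239 = \frac{25}{7} \cdot 9 - 25239 = \frac{225}{7} - 25239 = - \frac{176448}{7}$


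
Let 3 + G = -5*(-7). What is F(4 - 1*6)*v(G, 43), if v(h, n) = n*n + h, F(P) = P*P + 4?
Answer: 15048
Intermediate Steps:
F(P) = 4 + P**2 (F(P) = P**2 + 4 = 4 + P**2)
G = 32 (G = -3 - 5*(-7) = -3 + 35 = 32)
v(h, n) = h + n**2 (v(h, n) = n**2 + h = h + n**2)
F(4 - 1*6)*v(G, 43) = (4 + (4 - 1*6)**2)*(32 + 43**2) = (4 + (4 - 6)**2)*(32 + 1849) = (4 + (-2)**2)*1881 = (4 + 4)*1881 = 8*1881 = 15048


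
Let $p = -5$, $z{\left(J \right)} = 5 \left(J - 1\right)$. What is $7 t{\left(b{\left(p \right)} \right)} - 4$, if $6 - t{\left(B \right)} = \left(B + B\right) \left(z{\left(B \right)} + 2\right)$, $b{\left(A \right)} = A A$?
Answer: $-42662$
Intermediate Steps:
$z{\left(J \right)} = -5 + 5 J$ ($z{\left(J \right)} = 5 \left(-1 + J\right) = -5 + 5 J$)
$b{\left(A \right)} = A^{2}$
$t{\left(B \right)} = 6 - 2 B \left(-3 + 5 B\right)$ ($t{\left(B \right)} = 6 - \left(B + B\right) \left(\left(-5 + 5 B\right) + 2\right) = 6 - 2 B \left(-3 + 5 B\right)$)
$7 t{\left(b{\left(p \right)} \right)} - 4 = 7 \left(6 - 10 \left(\left(-5\right)^{2}\right)^{2} + 6 \left(-5\right)^{2}\right) - 4 = 7 \left(6 - 10 \cdot 25^{2} + 6 \cdot 25\right) - 4 = 7 \left(6 - 6250 + 150\right) - 4 = 7 \left(-6094\right) - 4 = -42658 - 4 = -42662$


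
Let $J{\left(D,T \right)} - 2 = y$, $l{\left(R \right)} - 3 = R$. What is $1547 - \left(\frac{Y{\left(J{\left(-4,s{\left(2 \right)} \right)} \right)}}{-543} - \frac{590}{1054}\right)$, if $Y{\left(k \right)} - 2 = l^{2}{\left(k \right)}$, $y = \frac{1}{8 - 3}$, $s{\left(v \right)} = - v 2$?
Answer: $\frac{3690554634}{2384675} \approx 1547.6$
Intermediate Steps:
$s{\left(v \right)} = - 2 v$
$l{\left(R \right)} = 3 + R$
$y = \frac{1}{5} \approx 0.2$
$J{\left(D,T \right)} = \frac{11}{5}$ ($J{\left(D,T \right)} = 2 + \frac{1}{5} = \frac{11}{5}$)
$Y{\left(k \right)} = 2 + \left(3 + k\right)^{2}$
$1547 - \left(\frac{Y{\left(J{\left(-4,s{\left(2 \right)} \right)} \right)}}{-543} - \frac{590}{1054}\right) = 1547 - \left(\frac{2 + \left(3 + \frac{11}{5}\right)^{2}}{-543} - \frac{590}{1054}\right) = 1547 - \left(\left(2 + \left(\frac{26}{5}\right)^{2}\right) \left(- \frac{1}{543}\right) - \frac{295}{527}\right) = 1547 - \left(\left(2 + \frac{676}{25}\right) \left(- \frac{1}{543}\right) - \frac{295}{527}\right) = 1547 - \left(\frac{726}{25} \left(- \frac{1}{543}\right) - \frac{295}{527}\right) = 1547 - \left(- \frac{242}{4525} - \frac{295}{527}\right) = 1547 - - \frac{1462409}{2384675} = 1547 + \frac{1462409}{2384675} = \frac{3690554634}{2384675}$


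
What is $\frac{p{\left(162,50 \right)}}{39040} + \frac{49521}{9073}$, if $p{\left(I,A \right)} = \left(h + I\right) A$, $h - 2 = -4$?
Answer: $\frac{6268387}{1106906} \approx 5.663$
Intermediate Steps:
$h = -2$ ($h = 2 - 4 = -2$)
$p{\left(I,A \right)} = A \left(-2 + I\right)$ ($p{\left(I,A \right)} = \left(-2 + I\right) A = A \left(-2 + I\right)$)
$\frac{p{\left(162,50 \right)}}{39040} + \frac{49521}{9073} = \frac{50 \left(-2 + 162\right)}{39040} + \frac{49521}{9073} = 50 \cdot 160 \cdot \frac{1}{39040} + 49521 \cdot \frac{1}{9073} = 8000 \cdot \frac{1}{39040} + \frac{49521}{9073} = \frac{25}{122} + \frac{49521}{9073} = \frac{6268387}{1106906}$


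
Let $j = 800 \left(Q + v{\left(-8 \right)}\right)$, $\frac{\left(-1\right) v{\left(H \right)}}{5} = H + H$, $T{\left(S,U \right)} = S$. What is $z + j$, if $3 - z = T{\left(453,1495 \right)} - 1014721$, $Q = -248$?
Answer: $879871$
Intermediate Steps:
$v{\left(H \right)} = - 10 H$ ($v{\left(H \right)} = - 5 \left(H + H\right) = - 5 \cdot 2 H = - 10 H$)
$j = -134400$ ($j = 800 \left(-248 - -80\right) = 800 \left(-248 + 80\right) = 800 \left(-168\right) = -134400$)
$z = 1014271$ ($z = 3 - \left(453 - 1014721\right) = 3 - -1014268 = 3 + 1014268 = 1014271$)
$z + j = 1014271 - 134400 = 879871$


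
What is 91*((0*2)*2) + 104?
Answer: 104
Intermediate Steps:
91*((0*2)*2) + 104 = 91*(0*2) + 104 = 91*0 + 104 = 0 + 104 = 104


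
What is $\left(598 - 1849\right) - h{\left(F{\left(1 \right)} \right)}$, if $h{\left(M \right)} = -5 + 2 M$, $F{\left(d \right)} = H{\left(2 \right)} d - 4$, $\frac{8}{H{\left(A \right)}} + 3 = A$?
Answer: $-1222$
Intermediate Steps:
$H{\left(A \right)} = \frac{8}{-3 + A}$
$F{\left(d \right)} = -4 - 8 d$ ($F{\left(d \right)} = \frac{8}{-3 + 2} d - 4 = \frac{8}{-1} d - 4 = 8 \left(-1\right) d - 4 = - 8 d - 4 = -4 - 8 d$)
$\left(598 - 1849\right) - h{\left(F{\left(1 \right)} \right)} = \left(598 - 1849\right) - \left(-5 + 2 \left(-4 - 8\right)\right) = -1251 - \left(-5 + 2 \left(-12\right)\right) = -1251 - \left(-5 - 24\right) = -1251 - -29 = -1251 + 29 = -1222$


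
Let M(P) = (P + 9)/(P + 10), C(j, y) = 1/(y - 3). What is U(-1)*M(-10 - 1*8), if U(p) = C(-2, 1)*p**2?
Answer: -9/16 ≈ -0.56250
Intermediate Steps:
C(j, y) = 1/(-3 + y)
U(p) = -p**2/2 (U(p) = p**2/(-3 + 1) = p**2/(-2) = -p**2/2)
M(P) = (9 + P)/(10 + P)
U(-1)*M(-10 - 1*8) = (-1/2*(-1)**2)*((9 + (-10 - 1*8))/(10 + (-10 - 1*8))) = (-1/2*1)*((9 + (-10 - 8))/(10 + (-10 - 8))) = -(9 - 18)/(2*(10 - 18)) = -(-9)/(2*(-8)) = -(-1)*(-9)/16 = -1/2*9/8 = -9/16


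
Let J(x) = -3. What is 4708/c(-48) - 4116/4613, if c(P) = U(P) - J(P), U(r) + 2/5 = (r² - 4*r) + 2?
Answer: 8161096/8239477 ≈ 0.99049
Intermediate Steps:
U(r) = 8/5 + r² - 4*r (U(r) = -⅖ + ((r² - 4*r) + 2) = -⅖ + (2 + r² - 4*r) = 8/5 + r² - 4*r)
c(P) = 23/5 + P² - 4*P (c(P) = (8/5 + P² - 4*P) - 1*(-3) = (8/5 + P² - 4*P) + 3 = 23/5 + P² - 4*P)
4708/c(-48) - 4116/4613 = 4708/(23/5 + (-48)² - 4*(-48)) - 4116/4613 = 4708/(23/5 + 2304 + 192) - 4116*1/4613 = 4708/(12503/5) - 588/659 = 4708*(5/12503) - 588/659 = 23540/12503 - 588/659 = 8161096/8239477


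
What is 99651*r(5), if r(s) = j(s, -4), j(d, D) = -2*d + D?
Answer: -1395114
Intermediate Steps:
j(d, D) = D - 2*d
r(s) = -4 - 2*s
99651*r(5) = 99651*(-4 - 2*5) = 99651*(-4 - 10) = 99651*(-14) = -1395114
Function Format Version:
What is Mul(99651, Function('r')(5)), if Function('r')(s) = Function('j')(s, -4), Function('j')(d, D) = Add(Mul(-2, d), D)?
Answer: -1395114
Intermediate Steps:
Function('j')(d, D) = Add(D, Mul(-2, d))
Function('r')(s) = Add(-4, Mul(-2, s))
Mul(99651, Function('r')(5)) = Mul(99651, Add(-4, Mul(-2, 5))) = Mul(99651, Add(-4, -10)) = Mul(99651, -14) = -1395114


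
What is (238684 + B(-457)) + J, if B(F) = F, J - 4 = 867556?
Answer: 1105787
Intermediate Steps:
J = 867560 (J = 4 + 867556 = 867560)
(238684 + B(-457)) + J = (238684 - 457) + 867560 = 238227 + 867560 = 1105787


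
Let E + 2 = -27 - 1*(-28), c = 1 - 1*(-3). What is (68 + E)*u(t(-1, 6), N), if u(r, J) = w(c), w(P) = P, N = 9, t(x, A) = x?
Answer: 268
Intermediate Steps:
c = 4 (c = 1 + 3 = 4)
u(r, J) = 4
E = -1 (E = -2 + (-27 - 1*(-28)) = -2 + (-27 + 28) = -2 + 1 = -1)
(68 + E)*u(t(-1, 6), N) = (68 - 1)*4 = 67*4 = 268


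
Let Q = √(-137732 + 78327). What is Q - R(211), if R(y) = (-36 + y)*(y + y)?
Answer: -73850 + 109*I*√5 ≈ -73850.0 + 243.73*I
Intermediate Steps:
R(y) = 2*y*(-36 + y) (R(y) = (-36 + y)*(2*y) = 2*y*(-36 + y))
Q = 109*I*√5 (Q = √(-59405) = 109*I*√5 ≈ 243.73*I)
Q - R(211) = 109*I*√5 - 2*211*(-36 + 211) = 109*I*√5 - 2*211*175 = 109*I*√5 - 1*73850 = 109*I*√5 - 73850 = -73850 + 109*I*√5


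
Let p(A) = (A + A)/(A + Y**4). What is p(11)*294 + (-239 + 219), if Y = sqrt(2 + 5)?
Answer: 439/5 ≈ 87.800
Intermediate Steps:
Y = sqrt(7) ≈ 2.6458
p(A) = 2*A/(49 + A) (p(A) = (A + A)/(A + (sqrt(7))**4) = (2*A)/(A + 49) = (2*A)/(49 + A) = 2*A/(49 + A))
p(11)*294 + (-239 + 219) = (2*11/(49 + 11))*294 + (-239 + 219) = (2*11/60)*294 - 20 = (2*11*(1/60))*294 - 20 = (11/30)*294 - 20 = 539/5 - 20 = 439/5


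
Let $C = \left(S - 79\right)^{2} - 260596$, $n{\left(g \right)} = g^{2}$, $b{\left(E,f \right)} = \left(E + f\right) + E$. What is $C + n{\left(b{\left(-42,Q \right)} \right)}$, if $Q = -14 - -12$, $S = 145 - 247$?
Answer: $-220439$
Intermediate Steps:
$S = -102$
$Q = -2$ ($Q = -14 + 12 = -2$)
$b{\left(E,f \right)} = f + 2 E$
$C = -227835$ ($C = \left(-102 - 79\right)^{2} - 260596 = \left(-181\right)^{2} - 260596 = 32761 - 260596 = -227835$)
$C + n{\left(b{\left(-42,Q \right)} \right)} = -227835 + \left(-2 + 2 \left(-42\right)\right)^{2} = -227835 + \left(-2 - 84\right)^{2} = -227835 + \left(-86\right)^{2} = -227835 + 7396 = -220439$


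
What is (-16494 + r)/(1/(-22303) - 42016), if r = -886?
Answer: 387626140/937082849 ≈ 0.41365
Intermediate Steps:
(-16494 + r)/(1/(-22303) - 42016) = (-16494 - 886)/(1/(-22303) - 42016) = -17380/(-1/22303 - 42016) = -17380/(-937082849/22303) = -17380*(-22303/937082849) = 387626140/937082849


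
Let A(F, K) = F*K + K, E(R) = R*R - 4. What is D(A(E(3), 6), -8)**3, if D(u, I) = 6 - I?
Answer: 2744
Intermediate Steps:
E(R) = -4 + R**2 (E(R) = R**2 - 4 = -4 + R**2)
A(F, K) = K + F*K
D(A(E(3), 6), -8)**3 = (6 - 1*(-8))**3 = (6 + 8)**3 = 14**3 = 2744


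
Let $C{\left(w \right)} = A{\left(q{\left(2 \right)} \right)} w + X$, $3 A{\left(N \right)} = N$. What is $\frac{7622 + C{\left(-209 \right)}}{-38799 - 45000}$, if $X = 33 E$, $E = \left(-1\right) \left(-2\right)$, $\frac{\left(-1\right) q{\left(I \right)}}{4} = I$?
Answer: $- \frac{24736}{251397} \approx -0.098394$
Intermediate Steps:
$q{\left(I \right)} = - 4 I$
$E = 2$
$A{\left(N \right)} = \frac{N}{3}$
$X = 66$ ($X = 33 \cdot 2 = 66$)
$C{\left(w \right)} = 66 - \frac{8 w}{3}$ ($C{\left(w \right)} = \frac{\left(-4\right) 2}{3} w + 66 = \frac{1}{3} \left(-8\right) w + 66 = - \frac{8 w}{3} + 66 = 66 - \frac{8 w}{3}$)
$\frac{7622 + C{\left(-209 \right)}}{-38799 - 45000} = \frac{7622 + \left(66 - - \frac{1672}{3}\right)}{-38799 - 45000} = \frac{7622 + \left(66 + \frac{1672}{3}\right)}{-83799} = \left(7622 + \frac{1870}{3}\right) \left(- \frac{1}{83799}\right) = \frac{24736}{3} \left(- \frac{1}{83799}\right) = - \frac{24736}{251397}$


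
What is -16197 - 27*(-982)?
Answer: 10317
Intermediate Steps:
-16197 - 27*(-982) = -16197 - 1*(-26514) = -16197 + 26514 = 10317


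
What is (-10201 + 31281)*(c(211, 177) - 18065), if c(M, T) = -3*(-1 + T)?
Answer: -391940440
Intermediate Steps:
c(M, T) = 3 - 3*T
(-10201 + 31281)*(c(211, 177) - 18065) = (-10201 + 31281)*((3 - 3*177) - 18065) = 21080*((3 - 531) - 18065) = 21080*(-528 - 18065) = 21080*(-18593) = -391940440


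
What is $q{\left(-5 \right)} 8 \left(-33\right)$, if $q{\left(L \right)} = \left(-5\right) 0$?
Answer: $0$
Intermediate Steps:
$q{\left(L \right)} = 0$
$q{\left(-5 \right)} 8 \left(-33\right) = 0 \cdot 8 \left(-33\right) = 0 \left(-33\right) = 0$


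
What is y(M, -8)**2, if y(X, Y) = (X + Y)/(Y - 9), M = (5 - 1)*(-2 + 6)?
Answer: 64/289 ≈ 0.22145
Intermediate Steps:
M = 16 (M = 4*4 = 16)
y(X, Y) = (X + Y)/(-9 + Y)
y(M, -8)**2 = ((16 - 8)/(-9 - 8))**2 = (8/(-17))**2 = (-1/17*8)**2 = (-8/17)**2 = 64/289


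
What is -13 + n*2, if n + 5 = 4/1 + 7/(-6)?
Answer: -52/3 ≈ -17.333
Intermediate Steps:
n = -13/6 (n = -5 + (4/1 + 7/(-6)) = -5 + (4*1 + 7*(-⅙)) = -5 + (4 - 7/6) = -5 + 17/6 = -13/6 ≈ -2.1667)
-13 + n*2 = -13 - 13/6*2 = -13 - 13/3 = -52/3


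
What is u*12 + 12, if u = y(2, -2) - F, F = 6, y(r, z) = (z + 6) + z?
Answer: -36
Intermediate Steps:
y(r, z) = 6 + 2*z (y(r, z) = (6 + z) + z = 6 + 2*z)
u = -4 (u = (6 + 2*(-2)) - 1*6 = (6 - 4) - 6 = 2 - 6 = -4)
u*12 + 12 = -4*12 + 12 = -48 + 12 = -36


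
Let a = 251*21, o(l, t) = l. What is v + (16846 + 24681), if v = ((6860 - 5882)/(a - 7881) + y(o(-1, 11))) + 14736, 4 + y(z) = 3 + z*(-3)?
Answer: 24475112/435 ≈ 56265.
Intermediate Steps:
a = 5271
y(z) = -1 - 3*z (y(z) = -4 + (3 + z*(-3)) = -4 + (3 - 3*z) = -1 - 3*z)
v = 6410867/435 (v = ((6860 - 5882)/(5271 - 7881) + (-1 - 3*(-1))) + 14736 = (978/(-2610) + (-1 + 3)) + 14736 = (978*(-1/2610) + 2) + 14736 = (-163/435 + 2) + 14736 = 707/435 + 14736 = 6410867/435 ≈ 14738.)
v + (16846 + 24681) = 6410867/435 + (16846 + 24681) = 6410867/435 + 41527 = 24475112/435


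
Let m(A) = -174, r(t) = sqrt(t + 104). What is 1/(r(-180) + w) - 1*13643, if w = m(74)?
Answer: -207046255/15176 - I*sqrt(19)/15176 ≈ -13643.0 - 0.00028722*I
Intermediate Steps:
r(t) = sqrt(104 + t)
w = -174
1/(r(-180) + w) - 1*13643 = 1/(sqrt(104 - 180) - 174) - 1*13643 = 1/(sqrt(-76) - 174) - 13643 = 1/(2*I*sqrt(19) - 174) - 13643 = 1/(-174 + 2*I*sqrt(19)) - 13643 = -13643 + 1/(-174 + 2*I*sqrt(19))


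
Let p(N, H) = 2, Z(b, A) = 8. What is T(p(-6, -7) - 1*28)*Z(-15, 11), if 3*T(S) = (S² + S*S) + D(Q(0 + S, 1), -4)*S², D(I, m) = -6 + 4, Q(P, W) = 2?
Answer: 0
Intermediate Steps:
D(I, m) = -2
T(S) = 0 (T(S) = ((S² + S*S) - 2*S²)/3 = ((S² + S²) - 2*S²)/3 = (2*S² - 2*S²)/3 = (⅓)*0 = 0)
T(p(-6, -7) - 1*28)*Z(-15, 11) = 0*8 = 0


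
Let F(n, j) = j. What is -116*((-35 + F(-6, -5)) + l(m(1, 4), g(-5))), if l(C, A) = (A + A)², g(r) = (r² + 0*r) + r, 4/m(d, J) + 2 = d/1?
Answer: -180960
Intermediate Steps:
m(d, J) = 4/(-2 + d) (m(d, J) = 4/(-2 + d/1) = 4/(-2 + d*1) = 4/(-2 + d))
g(r) = r + r² (g(r) = (r² + 0) + r = r² + r = r + r²)
l(C, A) = 4*A² (l(C, A) = (2*A)² = 4*A²)
-116*((-35 + F(-6, -5)) + l(m(1, 4), g(-5))) = -116*((-35 - 5) + 4*(-5*(1 - 5))²) = -116*(-40 + 4*(-5*(-4))²) = -116*(-40 + 4*20²) = -116*(-40 + 4*400) = -116*(-40 + 1600) = -116*1560 = -180960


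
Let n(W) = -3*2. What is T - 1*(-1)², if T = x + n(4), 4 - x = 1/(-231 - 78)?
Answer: -926/309 ≈ -2.9968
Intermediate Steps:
x = 1237/309 (x = 4 - 1/(-231 - 78) = 4 - 1/(-309) = 4 - 1*(-1/309) = 4 + 1/309 = 1237/309 ≈ 4.0032)
n(W) = -6
T = -617/309 (T = 1237/309 - 6 = -617/309 ≈ -1.9968)
T - 1*(-1)² = -617/309 - 1*(-1)² = -617/309 - 1*1 = -617/309 - 1 = -926/309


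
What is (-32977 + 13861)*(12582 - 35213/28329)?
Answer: -2270982488580/9443 ≈ -2.4049e+8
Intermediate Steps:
(-32977 + 13861)*(12582 - 35213/28329) = -19116*(12582 - 35213*1/28329) = -19116*(12582 - 35213/28329) = -19116*356400265/28329 = -2270982488580/9443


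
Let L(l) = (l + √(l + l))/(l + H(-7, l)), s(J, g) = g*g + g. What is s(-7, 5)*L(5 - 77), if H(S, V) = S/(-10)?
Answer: 21600/713 - 3600*I/713 ≈ 30.295 - 5.0491*I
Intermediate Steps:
H(S, V) = -S/10 (H(S, V) = S*(-⅒) = -S/10)
s(J, g) = g + g² (s(J, g) = g² + g = g + g²)
L(l) = (l + √2*√l)/(7/10 + l) (L(l) = (l + √(l + l))/(l - ⅒*(-7)) = (l + √(2*l))/(l + 7/10) = (l + √2*√l)/(7/10 + l))
s(-7, 5)*L(5 - 77) = (5*(1 + 5))*(10*((5 - 77) + √2*√(5 - 77))/(7 + 10*(5 - 77))) = (5*6)*(10*(-72 + √2*√(-72))/(7 + 10*(-72))) = 30*(10*(-72 + √2*(6*I*√2))/(7 - 720)) = 30*(10*(-72 + 12*I)/(-713)) = 30*(10*(-1/713)*(-72 + 12*I)) = 30*(720/713 - 120*I/713) = 21600/713 - 3600*I/713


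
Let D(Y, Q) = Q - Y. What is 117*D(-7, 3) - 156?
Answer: 1014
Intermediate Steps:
117*D(-7, 3) - 156 = 117*(3 - 1*(-7)) - 156 = 117*(3 + 7) - 156 = 117*10 - 156 = 1170 - 156 = 1014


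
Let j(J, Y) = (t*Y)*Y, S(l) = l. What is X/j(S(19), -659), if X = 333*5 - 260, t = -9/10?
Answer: -14050/3908529 ≈ -0.0035947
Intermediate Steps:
t = -9/10 (t = -9*⅒ = -9/10 ≈ -0.90000)
X = 1405 (X = 1665 - 260 = 1405)
j(J, Y) = -9*Y²/10 (j(J, Y) = (-9*Y/10)*Y = -9*Y²/10)
X/j(S(19), -659) = 1405/((-9/10*(-659)²)) = 1405/((-9/10*434281)) = 1405/(-3908529/10) = 1405*(-10/3908529) = -14050/3908529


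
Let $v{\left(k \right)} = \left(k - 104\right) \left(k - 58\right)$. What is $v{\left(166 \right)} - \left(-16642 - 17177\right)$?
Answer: $40515$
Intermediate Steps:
$v{\left(k \right)} = \left(-104 + k\right) \left(-58 + k\right)$
$v{\left(166 \right)} - \left(-16642 - 17177\right) = \left(6032 + 166^{2} - 26892\right) - \left(-16642 - 17177\right) = \left(6032 + 27556 - 26892\right) - \left(-16642 - 17177\right) = 6696 - -33819 = 6696 + 33819 = 40515$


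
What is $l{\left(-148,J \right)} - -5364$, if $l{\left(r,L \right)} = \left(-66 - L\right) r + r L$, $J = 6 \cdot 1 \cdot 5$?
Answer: $15132$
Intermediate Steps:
$J = 30$ ($J = 6 \cdot 5 = 30$)
$l{\left(r,L \right)} = L r + r \left(-66 - L\right)$ ($l{\left(r,L \right)} = r \left(-66 - L\right) + L r = L r + r \left(-66 - L\right)$)
$l{\left(-148,J \right)} - -5364 = \left(-66\right) \left(-148\right) - -5364 = 9768 + 5364 = 15132$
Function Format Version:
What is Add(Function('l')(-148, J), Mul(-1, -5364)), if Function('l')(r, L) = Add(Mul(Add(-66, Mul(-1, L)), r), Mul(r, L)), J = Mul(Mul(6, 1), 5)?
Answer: 15132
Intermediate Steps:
J = 30 (J = Mul(6, 5) = 30)
Function('l')(r, L) = Add(Mul(L, r), Mul(r, Add(-66, Mul(-1, L)))) (Function('l')(r, L) = Add(Mul(r, Add(-66, Mul(-1, L))), Mul(L, r)) = Add(Mul(L, r), Mul(r, Add(-66, Mul(-1, L)))))
Add(Function('l')(-148, J), Mul(-1, -5364)) = Add(Mul(-66, -148), Mul(-1, -5364)) = Add(9768, 5364) = 15132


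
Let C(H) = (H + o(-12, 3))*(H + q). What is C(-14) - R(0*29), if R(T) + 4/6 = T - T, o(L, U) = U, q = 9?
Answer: 167/3 ≈ 55.667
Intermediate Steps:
R(T) = -⅔ (R(T) = -⅔ + (T - T) = -⅔ + 0 = -⅔)
C(H) = (3 + H)*(9 + H) (C(H) = (H + 3)*(H + 9) = (3 + H)*(9 + H))
C(-14) - R(0*29) = (27 + (-14)² + 12*(-14)) - 1*(-⅔) = (27 + 196 - 168) + ⅔ = 55 + ⅔ = 167/3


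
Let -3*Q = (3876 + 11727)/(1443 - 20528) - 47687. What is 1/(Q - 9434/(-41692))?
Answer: 1193537730/18972673242143 ≈ 6.2908e-5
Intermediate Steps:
Q = 910121998/57255 (Q = -((3876 + 11727)/(1443 - 20528) - 47687)/3 = -(15603/(-19085) - 47687)/3 = -(15603*(-1/19085) - 47687)/3 = -(-15603/19085 - 47687)/3 = -1/3*(-910121998/19085) = 910121998/57255 ≈ 15896.)
1/(Q - 9434/(-41692)) = 1/(910121998/57255 - 9434/(-41692)) = 1/(910121998/57255 - 9434*(-1/41692)) = 1/(910121998/57255 + 4717/20846) = 1/(18972673242143/1193537730) = 1193537730/18972673242143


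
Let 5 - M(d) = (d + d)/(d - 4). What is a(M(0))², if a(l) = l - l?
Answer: 0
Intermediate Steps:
M(d) = 5 - 2*d/(-4 + d) (M(d) = 5 - (d + d)/(d - 4) = 5 - 2*d/(-4 + d))
a(l) = 0
a(M(0))² = 0² = 0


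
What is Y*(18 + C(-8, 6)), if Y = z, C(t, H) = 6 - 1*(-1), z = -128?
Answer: -3200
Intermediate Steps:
C(t, H) = 7 (C(t, H) = 6 + 1 = 7)
Y = -128
Y*(18 + C(-8, 6)) = -128*(18 + 7) = -128*25 = -3200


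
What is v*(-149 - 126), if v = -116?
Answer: 31900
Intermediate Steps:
v*(-149 - 126) = -116*(-149 - 126) = -116*(-275) = 31900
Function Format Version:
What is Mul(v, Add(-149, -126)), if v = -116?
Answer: 31900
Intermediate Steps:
Mul(v, Add(-149, -126)) = Mul(-116, Add(-149, -126)) = Mul(-116, -275) = 31900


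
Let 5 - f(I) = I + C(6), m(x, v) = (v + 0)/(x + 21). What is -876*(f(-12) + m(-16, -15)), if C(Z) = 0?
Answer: -12264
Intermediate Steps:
m(x, v) = v/(21 + x)
f(I) = 5 - I (f(I) = 5 - (I + 0) = 5 - I)
-876*(f(-12) + m(-16, -15)) = -876*((5 - 1*(-12)) - 15/(21 - 16)) = -876*((5 + 12) - 15/5) = -876*(17 - 15*⅕) = -876*(17 - 3) = -876*14 = -12264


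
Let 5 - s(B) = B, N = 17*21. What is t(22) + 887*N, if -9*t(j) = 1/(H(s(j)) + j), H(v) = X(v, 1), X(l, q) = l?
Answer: 14249654/45 ≈ 3.1666e+5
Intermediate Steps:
N = 357
s(B) = 5 - B
H(v) = v
t(j) = -1/45 (t(j) = -1/(9*((5 - j) + j)) = -⅑/5 = -⅑*⅕ = -1/45)
t(22) + 887*N = -1/45 + 887*357 = -1/45 + 316659 = 14249654/45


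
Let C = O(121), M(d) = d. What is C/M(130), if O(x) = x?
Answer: 121/130 ≈ 0.93077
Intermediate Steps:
C = 121
C/M(130) = 121/130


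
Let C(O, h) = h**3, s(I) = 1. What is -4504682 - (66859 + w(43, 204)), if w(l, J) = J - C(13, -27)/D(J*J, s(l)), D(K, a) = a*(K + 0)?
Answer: -21139751067/4624 ≈ -4.5717e+6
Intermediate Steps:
D(K, a) = K*a (D(K, a) = a*K = K*a)
w(l, J) = J + 19683/J**2 (w(l, J) = J - (-27)**3/((J*J)*1) = J - (-19683)/(J**2*1) = J - (-19683)/(J**2) = J - (-19683)/J**2 = J + 19683/J**2)
-4504682 - (66859 + w(43, 204)) = -4504682 - (66859 + (204 + 19683/204**2)) = -4504682 - (66859 + (204 + 19683*(1/41616))) = -4504682 - (66859 + (204 + 2187/4624)) = -4504682 - (66859 + 945483/4624) = -4504682 - 1*310101499/4624 = -4504682 - 310101499/4624 = -21139751067/4624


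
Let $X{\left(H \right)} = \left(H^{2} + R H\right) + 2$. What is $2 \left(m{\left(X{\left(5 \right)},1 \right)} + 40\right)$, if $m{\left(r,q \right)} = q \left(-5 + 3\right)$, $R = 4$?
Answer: $76$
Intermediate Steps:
$X{\left(H \right)} = 2 + H^{2} + 4 H$ ($X{\left(H \right)} = \left(H^{2} + 4 H\right) + 2 = 2 + H^{2} + 4 H$)
$m{\left(r,q \right)} = - 2 q$ ($m{\left(r,q \right)} = q \left(-2\right) = - 2 q$)
$2 \left(m{\left(X{\left(5 \right)},1 \right)} + 40\right) = 2 \left(\left(-2\right) 1 + 40\right) = 2 \left(-2 + 40\right) = 2 \cdot 38 = 76$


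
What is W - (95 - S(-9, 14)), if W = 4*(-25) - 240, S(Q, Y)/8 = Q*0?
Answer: -435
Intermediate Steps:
S(Q, Y) = 0 (S(Q, Y) = 8*(Q*0) = 8*0 = 0)
W = -340 (W = -100 - 240 = -340)
W - (95 - S(-9, 14)) = -340 - (95 - 1*0) = -340 - (95 + 0) = -340 - 1*95 = -340 - 95 = -435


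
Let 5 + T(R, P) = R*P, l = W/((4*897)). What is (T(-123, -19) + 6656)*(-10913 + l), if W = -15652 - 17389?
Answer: -29352474865/299 ≈ -9.8169e+7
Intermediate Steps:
W = -33041
l = -33041/3588 (l = -33041/(4*897) = -33041/3588 ≈ -9.2088)
T(R, P) = -5 + P*R (T(R, P) = -5 + R*P = -5 + P*R)
(T(-123, -19) + 6656)*(-10913 + l) = ((-5 - 19*(-123)) + 6656)*(-10913 - 33041/3588) = ((-5 + 2337) + 6656)*(-39188885/3588) = (2332 + 6656)*(-39188885/3588) = 8988*(-39188885/3588) = -29352474865/299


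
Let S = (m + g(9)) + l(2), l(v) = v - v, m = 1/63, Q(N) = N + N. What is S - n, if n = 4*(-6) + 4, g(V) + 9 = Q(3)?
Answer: 1072/63 ≈ 17.016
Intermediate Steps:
Q(N) = 2*N
g(V) = -3 (g(V) = -9 + 2*3 = -9 + 6 = -3)
n = -20 (n = -24 + 4 = -20)
m = 1/63 ≈ 0.015873
l(v) = 0
S = -188/63 (S = (1/63 - 3) + 0 = -188/63 + 0 = -188/63 ≈ -2.9841)
S - n = -188/63 - 1*(-20) = -188/63 + 20 = 1072/63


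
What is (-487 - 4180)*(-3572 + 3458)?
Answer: 532038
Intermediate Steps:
(-487 - 4180)*(-3572 + 3458) = -4667*(-114) = 532038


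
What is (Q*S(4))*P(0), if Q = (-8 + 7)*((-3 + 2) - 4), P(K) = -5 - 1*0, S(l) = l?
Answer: -100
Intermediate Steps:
P(K) = -5 (P(K) = -5 + 0 = -5)
Q = 5 (Q = -(-1 - 4) = -1*(-5) = 5)
(Q*S(4))*P(0) = (5*4)*(-5) = 20*(-5) = -100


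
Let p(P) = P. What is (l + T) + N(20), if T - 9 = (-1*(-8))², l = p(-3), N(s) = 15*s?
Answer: 370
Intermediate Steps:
l = -3
T = 73 (T = 9 + (-1*(-8))² = 9 + 8² = 9 + 64 = 73)
(l + T) + N(20) = (-3 + 73) + 15*20 = 70 + 300 = 370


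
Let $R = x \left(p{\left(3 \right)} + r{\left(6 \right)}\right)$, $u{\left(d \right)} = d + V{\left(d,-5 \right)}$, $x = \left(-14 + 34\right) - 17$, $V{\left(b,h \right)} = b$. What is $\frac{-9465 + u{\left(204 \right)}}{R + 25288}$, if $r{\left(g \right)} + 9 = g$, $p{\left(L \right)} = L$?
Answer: $- \frac{9057}{25288} \approx -0.35815$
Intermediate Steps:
$x = 3$ ($x = 20 - 17 = 3$)
$r{\left(g \right)} = -9 + g$
$u{\left(d \right)} = 2 d$ ($u{\left(d \right)} = d + d = 2 d$)
$R = 0$ ($R = 3 \left(3 + \left(-9 + 6\right)\right) = 3 \left(3 - 3\right) = 3 \cdot 0 = 0$)
$\frac{-9465 + u{\left(204 \right)}}{R + 25288} = \frac{-9465 + 2 \cdot 204}{0 + 25288} = \frac{-9465 + 408}{25288} = \left(-9057\right) \frac{1}{25288} = - \frac{9057}{25288}$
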